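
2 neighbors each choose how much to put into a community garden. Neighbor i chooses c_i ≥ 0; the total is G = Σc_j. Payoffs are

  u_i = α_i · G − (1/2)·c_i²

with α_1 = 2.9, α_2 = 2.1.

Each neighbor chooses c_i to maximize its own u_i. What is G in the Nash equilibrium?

5

Neighbor i's FOC: ∂u_i/∂c_i = α_i − c_i = 0, so c_i* = α_i.
NE contributions = (2.9, 2.1); G = 5.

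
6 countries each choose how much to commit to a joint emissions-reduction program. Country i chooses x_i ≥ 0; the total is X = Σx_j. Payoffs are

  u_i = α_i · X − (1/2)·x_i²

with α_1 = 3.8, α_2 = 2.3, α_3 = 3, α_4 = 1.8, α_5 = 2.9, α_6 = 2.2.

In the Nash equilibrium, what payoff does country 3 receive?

Country i's FOC: ∂u_i/∂x_i = α_i − x_i = 0, so x_i* = α_i.
NE contributions = (3.8, 2.3, 3, 1.8, 2.9, 2.2); X = 16.
u_3 = α_3·X − ½·(x_3)² = 3·16 − ½·3² = 43.5.

43.5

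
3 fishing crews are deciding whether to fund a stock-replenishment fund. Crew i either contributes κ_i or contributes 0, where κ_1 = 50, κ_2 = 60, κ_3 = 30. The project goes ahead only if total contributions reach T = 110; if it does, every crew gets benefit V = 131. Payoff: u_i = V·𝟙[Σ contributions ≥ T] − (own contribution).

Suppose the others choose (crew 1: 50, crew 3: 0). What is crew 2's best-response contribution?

Others' total = 50. Contributing 60 brings total to 110 ≥ 110: gain V − κ_2 = 71.
Best response: 60.

60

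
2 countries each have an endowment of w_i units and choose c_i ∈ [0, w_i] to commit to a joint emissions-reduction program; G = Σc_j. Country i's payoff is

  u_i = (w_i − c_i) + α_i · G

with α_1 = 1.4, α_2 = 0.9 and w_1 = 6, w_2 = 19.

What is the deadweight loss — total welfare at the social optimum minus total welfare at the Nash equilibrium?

∂u_i/∂c_i = α_i − 1, so country i contributes w_i if α_i > 1, else 0.
α_i > 1 for i ∈ {1}; NE contributions (6, 0), G = 6.
W^NE = Σw_i − G^NE + (Σα_i)·G^NE = 25 + 1.3·6 = 32.8.
Planner: ∂(Σu_j)/∂c_i = Σα_j − 1 = 1.3 > 0, so everyone contributes w_i; G^SO = 25, W^SO = 25 + 1.3·25 = 57.5.
Deadweight loss = 24.7.

24.7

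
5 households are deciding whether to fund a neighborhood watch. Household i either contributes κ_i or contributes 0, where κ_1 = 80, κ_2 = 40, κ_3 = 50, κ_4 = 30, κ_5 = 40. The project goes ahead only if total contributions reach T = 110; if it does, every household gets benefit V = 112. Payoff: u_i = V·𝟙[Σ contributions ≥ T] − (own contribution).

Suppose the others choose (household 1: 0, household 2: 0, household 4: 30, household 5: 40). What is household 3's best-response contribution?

Others' total = 70. Contributing 50 brings total to 120 ≥ 110: gain V − κ_3 = 62.
Best response: 50.

50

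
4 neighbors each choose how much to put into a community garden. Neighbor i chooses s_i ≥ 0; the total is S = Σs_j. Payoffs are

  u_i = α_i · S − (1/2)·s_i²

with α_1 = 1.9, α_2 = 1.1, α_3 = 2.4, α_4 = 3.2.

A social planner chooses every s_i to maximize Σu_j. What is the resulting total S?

Planner FOC: ∂(Σu_j)/∂s_i = (Σα_j) − s_i = 0, so s_i^SO = Σα_j = 8.6 for every i; S^SO = 34.4.

34.4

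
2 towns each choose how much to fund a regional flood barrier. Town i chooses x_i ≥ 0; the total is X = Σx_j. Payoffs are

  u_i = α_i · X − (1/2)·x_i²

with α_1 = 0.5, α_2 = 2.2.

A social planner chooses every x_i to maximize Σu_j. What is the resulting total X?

Planner FOC: ∂(Σu_j)/∂x_i = (Σα_j) − x_i = 0, so x_i^SO = Σα_j = 2.7 for every i; X^SO = 5.4.

5.4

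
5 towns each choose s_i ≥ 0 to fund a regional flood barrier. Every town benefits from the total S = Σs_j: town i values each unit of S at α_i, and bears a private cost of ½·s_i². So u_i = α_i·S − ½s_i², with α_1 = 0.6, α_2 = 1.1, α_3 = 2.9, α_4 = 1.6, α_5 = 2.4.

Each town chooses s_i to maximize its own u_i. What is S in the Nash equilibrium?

8.6

Town i's FOC: ∂u_i/∂s_i = α_i − s_i = 0, so s_i* = α_i.
NE contributions = (0.6, 1.1, 2.9, 1.6, 2.4); S = 8.6.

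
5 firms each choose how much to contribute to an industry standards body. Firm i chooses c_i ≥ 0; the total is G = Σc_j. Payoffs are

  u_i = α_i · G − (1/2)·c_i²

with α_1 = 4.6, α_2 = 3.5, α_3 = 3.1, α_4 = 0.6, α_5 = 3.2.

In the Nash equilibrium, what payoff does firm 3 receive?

41.695

Firm i's FOC: ∂u_i/∂c_i = α_i − c_i = 0, so c_i* = α_i.
NE contributions = (4.6, 3.5, 3.1, 0.6, 3.2); G = 15.
u_3 = α_3·G − ½·(c_3)² = 3.1·15 − ½·3.1² = 41.695.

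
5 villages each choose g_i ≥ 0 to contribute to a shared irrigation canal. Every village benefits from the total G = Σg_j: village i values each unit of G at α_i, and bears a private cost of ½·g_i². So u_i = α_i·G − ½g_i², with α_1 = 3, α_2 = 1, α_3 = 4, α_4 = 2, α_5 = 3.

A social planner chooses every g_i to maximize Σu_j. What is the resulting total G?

Planner FOC: ∂(Σu_j)/∂g_i = (Σα_j) − g_i = 0, so g_i^SO = Σα_j = 13 for every i; G^SO = 65.

65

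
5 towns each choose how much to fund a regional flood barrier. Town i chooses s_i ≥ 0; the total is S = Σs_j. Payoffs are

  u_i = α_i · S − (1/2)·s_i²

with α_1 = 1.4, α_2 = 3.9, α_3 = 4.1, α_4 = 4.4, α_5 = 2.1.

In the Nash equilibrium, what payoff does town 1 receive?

21.28

Town i's FOC: ∂u_i/∂s_i = α_i − s_i = 0, so s_i* = α_i.
NE contributions = (1.4, 3.9, 4.1, 4.4, 2.1); S = 15.9.
u_1 = α_1·S − ½·(s_1)² = 1.4·15.9 − ½·1.4² = 21.28.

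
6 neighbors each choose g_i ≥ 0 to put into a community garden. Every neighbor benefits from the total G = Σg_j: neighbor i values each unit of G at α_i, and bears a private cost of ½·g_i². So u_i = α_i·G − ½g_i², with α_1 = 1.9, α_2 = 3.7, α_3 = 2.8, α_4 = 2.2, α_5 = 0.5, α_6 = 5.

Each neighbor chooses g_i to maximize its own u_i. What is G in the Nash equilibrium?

16.1

Neighbor i's FOC: ∂u_i/∂g_i = α_i − g_i = 0, so g_i* = α_i.
NE contributions = (1.9, 3.7, 2.8, 2.2, 0.5, 5); G = 16.1.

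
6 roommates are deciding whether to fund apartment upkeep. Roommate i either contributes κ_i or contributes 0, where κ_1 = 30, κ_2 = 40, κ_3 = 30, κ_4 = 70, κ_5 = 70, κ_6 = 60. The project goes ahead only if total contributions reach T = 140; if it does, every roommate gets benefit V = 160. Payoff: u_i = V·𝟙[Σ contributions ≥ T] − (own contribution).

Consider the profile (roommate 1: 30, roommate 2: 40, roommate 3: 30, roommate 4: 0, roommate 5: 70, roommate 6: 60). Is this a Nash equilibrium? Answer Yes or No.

No

Total = 230 ≥ 140: provided.
Roommate 1 (pledges 30, payoff 130): dropping to 0 → total 200, payoff 160. Profitable deviation.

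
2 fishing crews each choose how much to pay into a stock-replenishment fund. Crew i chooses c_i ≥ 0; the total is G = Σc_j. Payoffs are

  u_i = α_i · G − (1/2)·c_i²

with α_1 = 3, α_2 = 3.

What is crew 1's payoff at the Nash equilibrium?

13.5

Crew i's FOC: ∂u_i/∂c_i = α_i − c_i = 0, so c_i* = α_i.
NE contributions = (3, 3); G = 6.
u_1 = α_1·G − ½·(c_1)² = 3·6 − ½·3² = 13.5.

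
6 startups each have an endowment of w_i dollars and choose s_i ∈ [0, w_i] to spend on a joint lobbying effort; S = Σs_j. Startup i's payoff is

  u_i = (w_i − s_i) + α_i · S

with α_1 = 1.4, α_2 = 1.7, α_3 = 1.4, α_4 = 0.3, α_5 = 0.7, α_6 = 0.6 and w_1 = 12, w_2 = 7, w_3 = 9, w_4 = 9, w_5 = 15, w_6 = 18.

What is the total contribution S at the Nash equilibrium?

∂u_i/∂s_i = α_i − 1, so startup i contributes w_i if α_i > 1, else 0.
α_i > 1 for i ∈ {1, 2, 3}; NE contributions (12, 7, 9, 0, 0, 0), S = 28.

28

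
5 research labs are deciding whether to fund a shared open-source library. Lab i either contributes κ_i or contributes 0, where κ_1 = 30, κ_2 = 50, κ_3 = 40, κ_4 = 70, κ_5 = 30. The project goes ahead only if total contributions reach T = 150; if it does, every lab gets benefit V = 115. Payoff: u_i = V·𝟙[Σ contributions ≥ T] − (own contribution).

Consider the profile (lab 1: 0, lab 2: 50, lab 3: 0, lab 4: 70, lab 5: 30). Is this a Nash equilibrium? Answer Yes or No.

Total = 150 ≥ 150: provided.
Lab 1 (pledges 0, payoff 115): pledging 30 → total 180, payoff 85. No gain.
Lab 2 (pledges 50, payoff 65): dropping to 0 → total 100, payoff 0. No gain.
Lab 3 (pledges 0, payoff 115): pledging 40 → total 190, payoff 75. No gain.
Lab 4 (pledges 70, payoff 45): dropping to 0 → total 80, payoff 0. No gain.
Lab 5 (pledges 30, payoff 85): dropping to 0 → total 120, payoff 0. No gain.

Yes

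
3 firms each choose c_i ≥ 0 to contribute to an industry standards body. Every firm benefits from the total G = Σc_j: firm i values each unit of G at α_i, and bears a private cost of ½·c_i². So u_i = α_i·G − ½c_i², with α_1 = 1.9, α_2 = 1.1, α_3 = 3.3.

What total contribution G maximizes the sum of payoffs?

Planner FOC: ∂(Σu_j)/∂c_i = (Σα_j) − c_i = 0, so c_i^SO = Σα_j = 6.3 for every i; G^SO = 18.9.

18.9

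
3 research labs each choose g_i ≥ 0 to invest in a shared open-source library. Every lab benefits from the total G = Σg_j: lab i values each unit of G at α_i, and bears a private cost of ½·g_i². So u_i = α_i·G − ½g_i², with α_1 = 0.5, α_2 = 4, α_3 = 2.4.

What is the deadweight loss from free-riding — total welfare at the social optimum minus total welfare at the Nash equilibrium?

34.81

Lab i's FOC: ∂u_i/∂g_i = α_i − g_i = 0, so g_i* = α_i.
NE contributions = (0.5, 4, 2.4); G = 6.9.
W^NE = (Σα)·G − ½Σα_i² = 6.9² − ½·22.01 = 36.605.
Planner sets g_i = Σα_j = 6.9 for every i, so G^SO = 3·6.9 = 20.7.
W^SO = (Σα)·G^SO − ½·3·(Σα)² = (3/2)·6.9² = 71.415.
Deadweight loss = W^SO − W^NE = 34.81.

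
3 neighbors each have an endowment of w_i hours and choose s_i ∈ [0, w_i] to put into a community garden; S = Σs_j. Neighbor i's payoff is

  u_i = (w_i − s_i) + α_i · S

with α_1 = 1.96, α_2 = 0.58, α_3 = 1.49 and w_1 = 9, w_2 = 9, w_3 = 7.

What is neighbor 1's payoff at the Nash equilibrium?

31.36

∂u_i/∂s_i = α_i − 1, so neighbor i contributes w_i if α_i > 1, else 0.
α_i > 1 for i ∈ {1, 3}; NE contributions (9, 0, 7), S = 16.
u_1 = (9 − 9) + 1.96·16 = 31.36.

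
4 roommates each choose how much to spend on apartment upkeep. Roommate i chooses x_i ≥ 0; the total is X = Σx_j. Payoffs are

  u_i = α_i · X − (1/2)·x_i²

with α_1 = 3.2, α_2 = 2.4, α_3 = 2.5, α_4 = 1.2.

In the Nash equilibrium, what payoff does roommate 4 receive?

10.44

Roommate i's FOC: ∂u_i/∂x_i = α_i − x_i = 0, so x_i* = α_i.
NE contributions = (3.2, 2.4, 2.5, 1.2); X = 9.3.
u_4 = α_4·X − ½·(x_4)² = 1.2·9.3 − ½·1.2² = 10.44.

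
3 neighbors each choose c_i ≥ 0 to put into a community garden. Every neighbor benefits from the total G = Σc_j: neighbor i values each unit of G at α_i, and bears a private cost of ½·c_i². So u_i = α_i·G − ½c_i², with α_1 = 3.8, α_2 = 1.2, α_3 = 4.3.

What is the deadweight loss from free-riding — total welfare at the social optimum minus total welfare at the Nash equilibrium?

Neighbor i's FOC: ∂u_i/∂c_i = α_i − c_i = 0, so c_i* = α_i.
NE contributions = (3.8, 1.2, 4.3); G = 9.3.
W^NE = (Σα)·G − ½Σα_i² = 9.3² − ½·34.37 = 69.305.
Planner sets c_i = Σα_j = 9.3 for every i, so G^SO = 3·9.3 = 27.9.
W^SO = (Σα)·G^SO − ½·3·(Σα)² = (3/2)·9.3² = 129.735.
Deadweight loss = W^SO − W^NE = 60.43.

60.43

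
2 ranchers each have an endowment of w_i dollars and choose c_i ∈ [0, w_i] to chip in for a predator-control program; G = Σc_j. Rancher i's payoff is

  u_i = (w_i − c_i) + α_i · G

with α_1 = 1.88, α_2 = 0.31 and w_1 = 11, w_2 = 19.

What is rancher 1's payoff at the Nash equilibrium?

20.68

∂u_i/∂c_i = α_i − 1, so rancher i contributes w_i if α_i > 1, else 0.
α_i > 1 for i ∈ {1}; NE contributions (11, 0), G = 11.
u_1 = (11 − 11) + 1.88·11 = 20.68.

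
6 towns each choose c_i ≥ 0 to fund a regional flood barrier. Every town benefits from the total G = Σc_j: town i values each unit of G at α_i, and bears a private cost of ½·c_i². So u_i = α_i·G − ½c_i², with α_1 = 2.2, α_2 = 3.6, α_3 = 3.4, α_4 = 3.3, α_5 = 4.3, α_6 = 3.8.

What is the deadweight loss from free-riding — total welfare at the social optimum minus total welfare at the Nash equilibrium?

Town i's FOC: ∂u_i/∂c_i = α_i − c_i = 0, so c_i* = α_i.
NE contributions = (2.2, 3.6, 3.4, 3.3, 4.3, 3.8); G = 20.6.
W^NE = (Σα)·G − ½Σα_i² = 20.6² − ½·73.18 = 387.77.
Planner sets c_i = Σα_j = 20.6 for every i, so G^SO = 6·20.6 = 123.6.
W^SO = (Σα)·G^SO − ½·6·(Σα)² = (6/2)·20.6² = 1273.08.
Deadweight loss = W^SO − W^NE = 885.31.

885.31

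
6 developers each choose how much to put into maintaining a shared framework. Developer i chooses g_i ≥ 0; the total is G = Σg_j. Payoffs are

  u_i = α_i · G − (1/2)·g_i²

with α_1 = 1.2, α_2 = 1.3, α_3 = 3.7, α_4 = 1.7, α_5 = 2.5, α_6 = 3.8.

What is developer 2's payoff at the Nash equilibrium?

17.615

Developer i's FOC: ∂u_i/∂g_i = α_i − g_i = 0, so g_i* = α_i.
NE contributions = (1.2, 1.3, 3.7, 1.7, 2.5, 3.8); G = 14.2.
u_2 = α_2·G − ½·(g_2)² = 1.3·14.2 − ½·1.3² = 17.615.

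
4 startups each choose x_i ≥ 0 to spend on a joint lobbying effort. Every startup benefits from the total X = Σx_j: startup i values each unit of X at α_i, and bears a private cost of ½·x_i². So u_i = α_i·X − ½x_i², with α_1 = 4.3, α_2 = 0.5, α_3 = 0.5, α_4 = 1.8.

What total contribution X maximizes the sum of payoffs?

28.4

Planner FOC: ∂(Σu_j)/∂x_i = (Σα_j) − x_i = 0, so x_i^SO = Σα_j = 7.1 for every i; X^SO = 28.4.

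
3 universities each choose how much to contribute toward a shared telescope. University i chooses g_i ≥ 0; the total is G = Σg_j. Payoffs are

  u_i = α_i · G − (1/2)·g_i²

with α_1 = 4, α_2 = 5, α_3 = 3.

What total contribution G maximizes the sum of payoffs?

Planner FOC: ∂(Σu_j)/∂g_i = (Σα_j) − g_i = 0, so g_i^SO = Σα_j = 12 for every i; G^SO = 36.

36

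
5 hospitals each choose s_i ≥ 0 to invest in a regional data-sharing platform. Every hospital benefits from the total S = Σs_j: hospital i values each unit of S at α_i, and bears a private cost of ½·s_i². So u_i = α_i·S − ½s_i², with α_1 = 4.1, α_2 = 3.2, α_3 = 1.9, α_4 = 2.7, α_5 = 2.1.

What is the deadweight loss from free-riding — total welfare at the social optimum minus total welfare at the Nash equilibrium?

Hospital i's FOC: ∂u_i/∂s_i = α_i − s_i = 0, so s_i* = α_i.
NE contributions = (4.1, 3.2, 1.9, 2.7, 2.1); S = 14.
W^NE = (Σα)·S − ½Σα_i² = 14² − ½·42.36 = 174.82.
Planner sets s_i = Σα_j = 14 for every i, so S^SO = 5·14 = 70.
W^SO = (Σα)·S^SO − ½·5·(Σα)² = (5/2)·14² = 490.
Deadweight loss = W^SO − W^NE = 315.18.

315.18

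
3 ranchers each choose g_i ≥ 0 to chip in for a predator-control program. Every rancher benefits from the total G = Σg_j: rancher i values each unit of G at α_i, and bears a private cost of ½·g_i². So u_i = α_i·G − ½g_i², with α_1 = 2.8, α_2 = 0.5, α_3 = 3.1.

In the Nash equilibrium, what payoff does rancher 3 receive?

Rancher i's FOC: ∂u_i/∂g_i = α_i − g_i = 0, so g_i* = α_i.
NE contributions = (2.8, 0.5, 3.1); G = 6.4.
u_3 = α_3·G − ½·(g_3)² = 3.1·6.4 − ½·3.1² = 15.035.

15.035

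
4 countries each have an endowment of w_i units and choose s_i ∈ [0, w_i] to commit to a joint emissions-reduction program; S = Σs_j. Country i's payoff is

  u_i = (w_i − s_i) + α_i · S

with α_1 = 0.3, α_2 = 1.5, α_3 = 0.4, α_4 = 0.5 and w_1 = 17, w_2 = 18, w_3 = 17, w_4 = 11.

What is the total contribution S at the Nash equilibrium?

18

∂u_i/∂s_i = α_i − 1, so country i contributes w_i if α_i > 1, else 0.
α_i > 1 for i ∈ {2}; NE contributions (0, 18, 0, 0), S = 18.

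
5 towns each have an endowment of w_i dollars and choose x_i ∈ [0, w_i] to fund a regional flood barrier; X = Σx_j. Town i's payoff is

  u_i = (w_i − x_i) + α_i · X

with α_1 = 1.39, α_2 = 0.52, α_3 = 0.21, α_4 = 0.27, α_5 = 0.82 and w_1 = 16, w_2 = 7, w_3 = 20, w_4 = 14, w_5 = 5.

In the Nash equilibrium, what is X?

16

∂u_i/∂x_i = α_i − 1, so town i contributes w_i if α_i > 1, else 0.
α_i > 1 for i ∈ {1}; NE contributions (16, 0, 0, 0, 0), X = 16.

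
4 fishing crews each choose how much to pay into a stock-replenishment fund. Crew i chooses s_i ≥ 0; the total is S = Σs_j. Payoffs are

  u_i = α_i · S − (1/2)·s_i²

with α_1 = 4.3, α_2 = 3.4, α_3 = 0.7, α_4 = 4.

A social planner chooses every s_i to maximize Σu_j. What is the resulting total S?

Planner FOC: ∂(Σu_j)/∂s_i = (Σα_j) − s_i = 0, so s_i^SO = Σα_j = 12.4 for every i; S^SO = 49.6.

49.6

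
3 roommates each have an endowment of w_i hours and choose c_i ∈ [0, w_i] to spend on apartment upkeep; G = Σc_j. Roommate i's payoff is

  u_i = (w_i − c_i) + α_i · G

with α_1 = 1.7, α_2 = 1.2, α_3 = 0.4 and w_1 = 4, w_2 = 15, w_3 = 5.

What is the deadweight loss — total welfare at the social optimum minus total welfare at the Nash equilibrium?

∂u_i/∂c_i = α_i − 1, so roommate i contributes w_i if α_i > 1, else 0.
α_i > 1 for i ∈ {1, 2}; NE contributions (4, 15, 0), G = 19.
W^NE = Σw_i − G^NE + (Σα_i)·G^NE = 24 + 2.3·19 = 67.7.
Planner: ∂(Σu_j)/∂c_i = Σα_j − 1 = 2.3 > 0, so everyone contributes w_i; G^SO = 24, W^SO = 24 + 2.3·24 = 79.2.
Deadweight loss = 11.5.

11.5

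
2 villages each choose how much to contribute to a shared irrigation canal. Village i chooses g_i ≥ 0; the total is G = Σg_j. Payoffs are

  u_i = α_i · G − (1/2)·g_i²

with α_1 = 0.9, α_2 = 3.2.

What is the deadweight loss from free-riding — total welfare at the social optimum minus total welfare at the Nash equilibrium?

5.525

Village i's FOC: ∂u_i/∂g_i = α_i − g_i = 0, so g_i* = α_i.
NE contributions = (0.9, 3.2); G = 4.1.
W^NE = (Σα)·G − ½Σα_i² = 4.1² − ½·11.05 = 11.285.
Planner sets g_i = Σα_j = 4.1 for every i, so G^SO = 2·4.1 = 8.2.
W^SO = (Σα)·G^SO − ½·2·(Σα)² = (2/2)·4.1² = 16.81.
Deadweight loss = W^SO − W^NE = 5.525.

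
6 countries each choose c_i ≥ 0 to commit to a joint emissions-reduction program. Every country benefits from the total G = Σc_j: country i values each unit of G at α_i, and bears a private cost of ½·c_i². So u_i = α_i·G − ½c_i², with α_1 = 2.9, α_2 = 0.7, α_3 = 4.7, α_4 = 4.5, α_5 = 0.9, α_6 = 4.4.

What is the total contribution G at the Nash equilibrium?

Country i's FOC: ∂u_i/∂c_i = α_i − c_i = 0, so c_i* = α_i.
NE contributions = (2.9, 0.7, 4.7, 4.5, 0.9, 4.4); G = 18.1.

18.1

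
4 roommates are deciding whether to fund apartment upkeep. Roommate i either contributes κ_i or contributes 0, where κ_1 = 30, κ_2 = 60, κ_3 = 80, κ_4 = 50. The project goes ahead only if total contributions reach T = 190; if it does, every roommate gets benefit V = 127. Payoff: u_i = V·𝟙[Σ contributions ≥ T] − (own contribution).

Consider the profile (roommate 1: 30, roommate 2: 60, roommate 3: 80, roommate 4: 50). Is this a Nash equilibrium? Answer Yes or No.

No

Total = 220 ≥ 190: provided.
Roommate 1 (pledges 30, payoff 97): dropping to 0 → total 190, payoff 127. Profitable deviation.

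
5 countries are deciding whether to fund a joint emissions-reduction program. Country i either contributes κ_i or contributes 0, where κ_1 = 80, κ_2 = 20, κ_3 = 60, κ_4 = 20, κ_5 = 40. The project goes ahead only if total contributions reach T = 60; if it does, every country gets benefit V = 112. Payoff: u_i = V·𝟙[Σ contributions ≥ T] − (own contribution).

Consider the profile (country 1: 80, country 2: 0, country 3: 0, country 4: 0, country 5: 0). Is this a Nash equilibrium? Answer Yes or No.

Total = 80 ≥ 60: provided.
Country 1 (pledges 80, payoff 32): dropping to 0 → total 0, payoff 0. No gain.
Country 2 (pledges 0, payoff 112): pledging 20 → total 100, payoff 92. No gain.
Country 3 (pledges 0, payoff 112): pledging 60 → total 140, payoff 52. No gain.
Country 4 (pledges 0, payoff 112): pledging 20 → total 100, payoff 92. No gain.
Country 5 (pledges 0, payoff 112): pledging 40 → total 120, payoff 72. No gain.

Yes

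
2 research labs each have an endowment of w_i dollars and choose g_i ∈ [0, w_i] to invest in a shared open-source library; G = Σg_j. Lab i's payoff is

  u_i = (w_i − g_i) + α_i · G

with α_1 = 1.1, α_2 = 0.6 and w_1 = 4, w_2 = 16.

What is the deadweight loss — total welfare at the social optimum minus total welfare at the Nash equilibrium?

∂u_i/∂g_i = α_i − 1, so lab i contributes w_i if α_i > 1, else 0.
α_i > 1 for i ∈ {1}; NE contributions (4, 0), G = 4.
W^NE = Σw_i − G^NE + (Σα_i)·G^NE = 20 + 0.7·4 = 22.8.
Planner: ∂(Σu_j)/∂g_i = Σα_j − 1 = 0.7 > 0, so everyone contributes w_i; G^SO = 20, W^SO = 20 + 0.7·20 = 34.
Deadweight loss = 11.2.

11.2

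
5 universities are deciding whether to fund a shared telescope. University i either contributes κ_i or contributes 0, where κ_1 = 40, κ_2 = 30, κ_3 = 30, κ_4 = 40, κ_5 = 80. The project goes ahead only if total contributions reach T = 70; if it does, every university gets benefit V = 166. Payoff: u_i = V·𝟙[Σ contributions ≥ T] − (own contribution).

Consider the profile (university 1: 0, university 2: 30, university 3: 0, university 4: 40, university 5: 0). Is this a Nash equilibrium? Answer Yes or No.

Yes

Total = 70 ≥ 70: provided.
University 1 (pledges 0, payoff 166): pledging 40 → total 110, payoff 126. No gain.
University 2 (pledges 30, payoff 136): dropping to 0 → total 40, payoff 0. No gain.
University 3 (pledges 0, payoff 166): pledging 30 → total 100, payoff 136. No gain.
University 4 (pledges 40, payoff 126): dropping to 0 → total 30, payoff 0. No gain.
University 5 (pledges 0, payoff 166): pledging 80 → total 150, payoff 86. No gain.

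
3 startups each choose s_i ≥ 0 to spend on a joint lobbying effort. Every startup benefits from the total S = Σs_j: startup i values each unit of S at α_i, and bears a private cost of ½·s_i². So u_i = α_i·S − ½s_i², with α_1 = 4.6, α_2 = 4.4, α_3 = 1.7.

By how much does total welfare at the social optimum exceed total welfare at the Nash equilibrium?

78.95

Startup i's FOC: ∂u_i/∂s_i = α_i − s_i = 0, so s_i* = α_i.
NE contributions = (4.6, 4.4, 1.7); S = 10.7.
W^NE = (Σα)·S − ½Σα_i² = 10.7² − ½·43.41 = 92.785.
Planner sets s_i = Σα_j = 10.7 for every i, so S^SO = 3·10.7 = 32.1.
W^SO = (Σα)·S^SO − ½·3·(Σα)² = (3/2)·10.7² = 171.735.
Deadweight loss = W^SO − W^NE = 78.95.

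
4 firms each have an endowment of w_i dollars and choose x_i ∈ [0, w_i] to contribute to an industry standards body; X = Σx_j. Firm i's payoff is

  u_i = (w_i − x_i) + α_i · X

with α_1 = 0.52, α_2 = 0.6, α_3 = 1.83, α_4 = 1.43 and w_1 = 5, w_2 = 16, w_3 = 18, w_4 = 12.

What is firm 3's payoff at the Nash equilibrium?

∂u_i/∂x_i = α_i − 1, so firm i contributes w_i if α_i > 1, else 0.
α_i > 1 for i ∈ {3, 4}; NE contributions (0, 0, 18, 12), X = 30.
u_3 = (18 − 18) + 1.83·30 = 54.9.

54.9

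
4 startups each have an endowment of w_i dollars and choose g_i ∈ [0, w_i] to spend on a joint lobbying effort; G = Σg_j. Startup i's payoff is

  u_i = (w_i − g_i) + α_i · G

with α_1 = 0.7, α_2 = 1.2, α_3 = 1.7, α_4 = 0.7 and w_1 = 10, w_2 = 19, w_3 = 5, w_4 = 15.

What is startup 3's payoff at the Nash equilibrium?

∂u_i/∂g_i = α_i − 1, so startup i contributes w_i if α_i > 1, else 0.
α_i > 1 for i ∈ {2, 3}; NE contributions (0, 19, 5, 0), G = 24.
u_3 = (5 − 5) + 1.7·24 = 40.8.

40.8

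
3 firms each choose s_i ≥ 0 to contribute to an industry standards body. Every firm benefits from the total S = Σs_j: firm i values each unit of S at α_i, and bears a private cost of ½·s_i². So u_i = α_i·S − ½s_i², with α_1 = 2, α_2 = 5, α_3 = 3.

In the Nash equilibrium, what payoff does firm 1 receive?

18

Firm i's FOC: ∂u_i/∂s_i = α_i − s_i = 0, so s_i* = α_i.
NE contributions = (2, 5, 3); S = 10.
u_1 = α_1·S − ½·(s_1)² = 2·10 − ½·2² = 18.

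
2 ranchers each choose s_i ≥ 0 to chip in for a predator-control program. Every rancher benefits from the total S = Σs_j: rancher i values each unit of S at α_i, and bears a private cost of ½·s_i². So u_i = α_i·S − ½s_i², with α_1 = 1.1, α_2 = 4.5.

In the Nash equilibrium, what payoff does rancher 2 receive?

15.075

Rancher i's FOC: ∂u_i/∂s_i = α_i − s_i = 0, so s_i* = α_i.
NE contributions = (1.1, 4.5); S = 5.6.
u_2 = α_2·S − ½·(s_2)² = 4.5·5.6 − ½·4.5² = 15.075.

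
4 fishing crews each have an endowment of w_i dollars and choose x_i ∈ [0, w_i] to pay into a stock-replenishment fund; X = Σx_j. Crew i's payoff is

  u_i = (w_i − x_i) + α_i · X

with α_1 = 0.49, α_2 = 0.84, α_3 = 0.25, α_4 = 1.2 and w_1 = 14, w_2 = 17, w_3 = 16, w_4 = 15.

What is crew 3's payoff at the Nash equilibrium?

∂u_i/∂x_i = α_i − 1, so crew i contributes w_i if α_i > 1, else 0.
α_i > 1 for i ∈ {4}; NE contributions (0, 0, 0, 15), X = 15.
u_3 = (16 − 0) + 0.25·15 = 19.75.

19.75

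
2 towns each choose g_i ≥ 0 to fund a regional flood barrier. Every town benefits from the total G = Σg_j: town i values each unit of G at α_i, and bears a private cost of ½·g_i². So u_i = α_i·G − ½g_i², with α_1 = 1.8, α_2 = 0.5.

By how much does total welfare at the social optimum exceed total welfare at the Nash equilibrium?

Town i's FOC: ∂u_i/∂g_i = α_i − g_i = 0, so g_i* = α_i.
NE contributions = (1.8, 0.5); G = 2.3.
W^NE = (Σα)·G − ½Σα_i² = 2.3² − ½·3.49 = 3.545.
Planner sets g_i = Σα_j = 2.3 for every i, so G^SO = 2·2.3 = 4.6.
W^SO = (Σα)·G^SO − ½·2·(Σα)² = (2/2)·2.3² = 5.29.
Deadweight loss = W^SO − W^NE = 1.745.

1.745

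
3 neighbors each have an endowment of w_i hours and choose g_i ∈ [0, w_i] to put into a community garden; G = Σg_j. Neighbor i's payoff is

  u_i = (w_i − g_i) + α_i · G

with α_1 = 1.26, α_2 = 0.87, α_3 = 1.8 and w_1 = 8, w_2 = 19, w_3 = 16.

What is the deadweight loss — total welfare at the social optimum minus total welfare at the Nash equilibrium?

55.67

∂u_i/∂g_i = α_i − 1, so neighbor i contributes w_i if α_i > 1, else 0.
α_i > 1 for i ∈ {1, 3}; NE contributions (8, 0, 16), G = 24.
W^NE = Σw_i − G^NE + (Σα_i)·G^NE = 43 + 2.93·24 = 113.32.
Planner: ∂(Σu_j)/∂g_i = Σα_j − 1 = 2.93 > 0, so everyone contributes w_i; G^SO = 43, W^SO = 43 + 2.93·43 = 168.99.
Deadweight loss = 55.67.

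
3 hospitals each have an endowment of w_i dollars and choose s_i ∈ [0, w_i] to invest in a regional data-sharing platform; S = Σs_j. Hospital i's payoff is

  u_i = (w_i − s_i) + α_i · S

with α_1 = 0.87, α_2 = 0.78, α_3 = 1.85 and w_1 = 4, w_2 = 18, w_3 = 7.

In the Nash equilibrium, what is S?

7

∂u_i/∂s_i = α_i − 1, so hospital i contributes w_i if α_i > 1, else 0.
α_i > 1 for i ∈ {3}; NE contributions (0, 0, 7), S = 7.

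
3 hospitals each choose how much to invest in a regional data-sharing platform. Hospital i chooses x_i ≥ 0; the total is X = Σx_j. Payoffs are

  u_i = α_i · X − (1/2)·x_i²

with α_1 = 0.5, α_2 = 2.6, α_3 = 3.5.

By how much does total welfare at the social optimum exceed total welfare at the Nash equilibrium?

Hospital i's FOC: ∂u_i/∂x_i = α_i − x_i = 0, so x_i* = α_i.
NE contributions = (0.5, 2.6, 3.5); X = 6.6.
W^NE = (Σα)·X − ½Σα_i² = 6.6² − ½·19.26 = 33.93.
Planner sets x_i = Σα_j = 6.6 for every i, so X^SO = 3·6.6 = 19.8.
W^SO = (Σα)·X^SO − ½·3·(Σα)² = (3/2)·6.6² = 65.34.
Deadweight loss = W^SO − W^NE = 31.41.

31.41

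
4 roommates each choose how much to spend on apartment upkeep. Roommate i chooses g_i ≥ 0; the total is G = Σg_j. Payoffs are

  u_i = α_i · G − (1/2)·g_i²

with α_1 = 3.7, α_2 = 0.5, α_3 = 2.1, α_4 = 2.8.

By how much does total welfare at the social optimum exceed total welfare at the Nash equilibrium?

Roommate i's FOC: ∂u_i/∂g_i = α_i − g_i = 0, so g_i* = α_i.
NE contributions = (3.7, 0.5, 2.1, 2.8); G = 9.1.
W^NE = (Σα)·G − ½Σα_i² = 9.1² − ½·26.19 = 69.715.
Planner sets g_i = Σα_j = 9.1 for every i, so G^SO = 4·9.1 = 36.4.
W^SO = (Σα)·G^SO − ½·4·(Σα)² = (4/2)·9.1² = 165.62.
Deadweight loss = W^SO − W^NE = 95.905.

95.905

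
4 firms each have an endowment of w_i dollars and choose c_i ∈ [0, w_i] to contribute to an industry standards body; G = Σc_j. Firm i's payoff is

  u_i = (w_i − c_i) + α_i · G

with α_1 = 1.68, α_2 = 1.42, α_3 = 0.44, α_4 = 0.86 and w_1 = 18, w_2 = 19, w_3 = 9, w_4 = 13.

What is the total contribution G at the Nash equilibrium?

37

∂u_i/∂c_i = α_i − 1, so firm i contributes w_i if α_i > 1, else 0.
α_i > 1 for i ∈ {1, 2}; NE contributions (18, 19, 0, 0), G = 37.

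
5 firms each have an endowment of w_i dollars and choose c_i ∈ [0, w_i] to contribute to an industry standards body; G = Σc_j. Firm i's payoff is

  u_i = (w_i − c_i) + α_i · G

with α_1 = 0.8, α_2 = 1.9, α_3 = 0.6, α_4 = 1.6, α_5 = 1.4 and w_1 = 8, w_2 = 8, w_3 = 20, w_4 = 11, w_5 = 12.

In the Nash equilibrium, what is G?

31

∂u_i/∂c_i = α_i − 1, so firm i contributes w_i if α_i > 1, else 0.
α_i > 1 for i ∈ {2, 4, 5}; NE contributions (0, 8, 0, 11, 12), G = 31.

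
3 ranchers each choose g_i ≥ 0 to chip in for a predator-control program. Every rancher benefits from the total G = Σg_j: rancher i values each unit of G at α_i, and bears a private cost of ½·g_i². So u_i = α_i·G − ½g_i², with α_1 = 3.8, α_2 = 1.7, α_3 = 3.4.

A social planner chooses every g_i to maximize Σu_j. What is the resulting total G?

Planner FOC: ∂(Σu_j)/∂g_i = (Σα_j) − g_i = 0, so g_i^SO = Σα_j = 8.9 for every i; G^SO = 26.7.

26.7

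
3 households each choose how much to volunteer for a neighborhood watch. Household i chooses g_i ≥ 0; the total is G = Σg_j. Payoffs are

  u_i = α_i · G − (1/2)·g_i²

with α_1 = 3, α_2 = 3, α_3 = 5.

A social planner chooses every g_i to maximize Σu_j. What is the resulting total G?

33

Planner FOC: ∂(Σu_j)/∂g_i = (Σα_j) − g_i = 0, so g_i^SO = Σα_j = 11 for every i; G^SO = 33.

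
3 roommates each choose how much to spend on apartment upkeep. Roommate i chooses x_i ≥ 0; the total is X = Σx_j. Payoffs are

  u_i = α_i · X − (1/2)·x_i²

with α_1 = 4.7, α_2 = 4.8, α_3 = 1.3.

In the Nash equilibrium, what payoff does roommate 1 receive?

39.715

Roommate i's FOC: ∂u_i/∂x_i = α_i − x_i = 0, so x_i* = α_i.
NE contributions = (4.7, 4.8, 1.3); X = 10.8.
u_1 = α_1·X − ½·(x_1)² = 4.7·10.8 − ½·4.7² = 39.715.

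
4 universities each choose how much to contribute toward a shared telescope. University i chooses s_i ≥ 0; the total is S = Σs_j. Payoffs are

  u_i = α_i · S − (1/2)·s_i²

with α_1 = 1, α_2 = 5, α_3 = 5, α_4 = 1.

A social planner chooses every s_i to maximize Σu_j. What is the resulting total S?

Planner FOC: ∂(Σu_j)/∂s_i = (Σα_j) − s_i = 0, so s_i^SO = Σα_j = 12 for every i; S^SO = 48.

48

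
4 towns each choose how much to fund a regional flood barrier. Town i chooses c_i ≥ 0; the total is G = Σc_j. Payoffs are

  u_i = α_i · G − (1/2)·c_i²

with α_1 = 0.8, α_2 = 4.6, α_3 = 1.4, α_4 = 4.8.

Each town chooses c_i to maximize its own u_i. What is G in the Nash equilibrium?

11.6

Town i's FOC: ∂u_i/∂c_i = α_i − c_i = 0, so c_i* = α_i.
NE contributions = (0.8, 4.6, 1.4, 4.8); G = 11.6.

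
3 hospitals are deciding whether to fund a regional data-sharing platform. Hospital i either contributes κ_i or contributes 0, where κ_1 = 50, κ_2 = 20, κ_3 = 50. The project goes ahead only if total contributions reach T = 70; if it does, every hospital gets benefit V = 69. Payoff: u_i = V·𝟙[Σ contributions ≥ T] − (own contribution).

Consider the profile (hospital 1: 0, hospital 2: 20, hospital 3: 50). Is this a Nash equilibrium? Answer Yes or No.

Total = 70 ≥ 70: provided.
Hospital 1 (pledges 0, payoff 69): pledging 50 → total 120, payoff 19. No gain.
Hospital 2 (pledges 20, payoff 49): dropping to 0 → total 50, payoff 0. No gain.
Hospital 3 (pledges 50, payoff 19): dropping to 0 → total 20, payoff 0. No gain.

Yes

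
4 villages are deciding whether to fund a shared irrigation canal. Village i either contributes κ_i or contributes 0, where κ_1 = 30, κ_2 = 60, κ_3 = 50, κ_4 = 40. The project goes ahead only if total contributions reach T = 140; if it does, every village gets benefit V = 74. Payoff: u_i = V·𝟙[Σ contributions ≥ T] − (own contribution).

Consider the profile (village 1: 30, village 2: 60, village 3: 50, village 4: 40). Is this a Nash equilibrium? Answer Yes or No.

Total = 180 ≥ 140: provided.
Village 1 (pledges 30, payoff 44): dropping to 0 → total 150, payoff 74. Profitable deviation.

No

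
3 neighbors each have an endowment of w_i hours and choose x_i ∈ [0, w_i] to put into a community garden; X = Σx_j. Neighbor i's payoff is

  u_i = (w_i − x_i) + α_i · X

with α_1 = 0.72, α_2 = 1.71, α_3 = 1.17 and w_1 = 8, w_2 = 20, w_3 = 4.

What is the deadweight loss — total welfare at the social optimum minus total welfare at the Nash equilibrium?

20.8

∂u_i/∂x_i = α_i − 1, so neighbor i contributes w_i if α_i > 1, else 0.
α_i > 1 for i ∈ {2, 3}; NE contributions (0, 20, 4), X = 24.
W^NE = Σw_i − X^NE + (Σα_i)·X^NE = 32 + 2.6·24 = 94.4.
Planner: ∂(Σu_j)/∂x_i = Σα_j − 1 = 2.6 > 0, so everyone contributes w_i; X^SO = 32, W^SO = 32 + 2.6·32 = 115.2.
Deadweight loss = 20.8.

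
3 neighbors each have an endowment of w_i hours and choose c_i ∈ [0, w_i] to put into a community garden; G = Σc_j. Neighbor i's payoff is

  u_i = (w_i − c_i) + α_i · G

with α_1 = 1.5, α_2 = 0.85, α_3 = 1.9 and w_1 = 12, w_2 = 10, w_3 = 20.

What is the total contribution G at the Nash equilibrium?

∂u_i/∂c_i = α_i − 1, so neighbor i contributes w_i if α_i > 1, else 0.
α_i > 1 for i ∈ {1, 3}; NE contributions (12, 0, 20), G = 32.

32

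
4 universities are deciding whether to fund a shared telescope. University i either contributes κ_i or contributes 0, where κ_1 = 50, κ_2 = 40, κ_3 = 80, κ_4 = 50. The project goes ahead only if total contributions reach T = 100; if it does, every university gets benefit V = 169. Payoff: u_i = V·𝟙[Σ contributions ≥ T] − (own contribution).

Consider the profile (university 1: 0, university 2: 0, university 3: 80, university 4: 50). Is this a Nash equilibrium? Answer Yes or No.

Yes

Total = 130 ≥ 100: provided.
University 1 (pledges 0, payoff 169): pledging 50 → total 180, payoff 119. No gain.
University 2 (pledges 0, payoff 169): pledging 40 → total 170, payoff 129. No gain.
University 3 (pledges 80, payoff 89): dropping to 0 → total 50, payoff 0. No gain.
University 4 (pledges 50, payoff 119): dropping to 0 → total 80, payoff 0. No gain.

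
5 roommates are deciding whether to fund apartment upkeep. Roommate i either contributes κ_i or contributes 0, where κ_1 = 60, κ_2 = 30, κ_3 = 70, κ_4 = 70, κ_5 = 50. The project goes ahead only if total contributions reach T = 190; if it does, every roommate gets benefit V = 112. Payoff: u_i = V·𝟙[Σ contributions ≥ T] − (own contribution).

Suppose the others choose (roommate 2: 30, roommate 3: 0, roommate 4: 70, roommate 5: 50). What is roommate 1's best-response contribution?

Others' total = 150. Contributing 60 brings total to 210 ≥ 190: gain V − κ_1 = 52.
Best response: 60.

60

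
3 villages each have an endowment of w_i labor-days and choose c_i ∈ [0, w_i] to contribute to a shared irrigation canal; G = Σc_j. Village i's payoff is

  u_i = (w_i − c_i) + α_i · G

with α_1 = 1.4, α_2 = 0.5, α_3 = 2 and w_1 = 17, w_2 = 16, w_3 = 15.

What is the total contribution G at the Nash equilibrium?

32

∂u_i/∂c_i = α_i − 1, so village i contributes w_i if α_i > 1, else 0.
α_i > 1 for i ∈ {1, 3}; NE contributions (17, 0, 15), G = 32.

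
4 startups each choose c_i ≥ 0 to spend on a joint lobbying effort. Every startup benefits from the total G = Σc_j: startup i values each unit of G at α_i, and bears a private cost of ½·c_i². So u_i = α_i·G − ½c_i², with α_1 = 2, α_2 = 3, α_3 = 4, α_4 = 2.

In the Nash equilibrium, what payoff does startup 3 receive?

Startup i's FOC: ∂u_i/∂c_i = α_i − c_i = 0, so c_i* = α_i.
NE contributions = (2, 3, 4, 2); G = 11.
u_3 = α_3·G − ½·(c_3)² = 4·11 − ½·4² = 36.

36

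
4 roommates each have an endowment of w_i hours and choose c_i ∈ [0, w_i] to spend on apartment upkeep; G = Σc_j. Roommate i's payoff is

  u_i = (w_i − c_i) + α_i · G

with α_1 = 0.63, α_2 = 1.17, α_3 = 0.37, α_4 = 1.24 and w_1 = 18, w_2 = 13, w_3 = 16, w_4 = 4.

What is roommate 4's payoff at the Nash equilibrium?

21.08

∂u_i/∂c_i = α_i − 1, so roommate i contributes w_i if α_i > 1, else 0.
α_i > 1 for i ∈ {2, 4}; NE contributions (0, 13, 0, 4), G = 17.
u_4 = (4 − 4) + 1.24·17 = 21.08.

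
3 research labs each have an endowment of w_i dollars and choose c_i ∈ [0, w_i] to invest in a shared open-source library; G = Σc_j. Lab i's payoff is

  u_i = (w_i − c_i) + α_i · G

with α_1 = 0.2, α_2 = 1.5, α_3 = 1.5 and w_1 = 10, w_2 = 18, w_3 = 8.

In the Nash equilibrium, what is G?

∂u_i/∂c_i = α_i − 1, so lab i contributes w_i if α_i > 1, else 0.
α_i > 1 for i ∈ {2, 3}; NE contributions (0, 18, 8), G = 26.

26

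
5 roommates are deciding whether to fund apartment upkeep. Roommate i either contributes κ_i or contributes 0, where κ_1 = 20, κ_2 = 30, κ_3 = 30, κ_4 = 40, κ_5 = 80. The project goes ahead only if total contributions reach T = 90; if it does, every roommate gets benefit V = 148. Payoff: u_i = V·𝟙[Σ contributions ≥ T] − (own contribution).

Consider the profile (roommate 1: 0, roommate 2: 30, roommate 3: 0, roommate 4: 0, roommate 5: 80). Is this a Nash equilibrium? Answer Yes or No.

Yes

Total = 110 ≥ 90: provided.
Roommate 1 (pledges 0, payoff 148): pledging 20 → total 130, payoff 128. No gain.
Roommate 2 (pledges 30, payoff 118): dropping to 0 → total 80, payoff 0. No gain.
Roommate 3 (pledges 0, payoff 148): pledging 30 → total 140, payoff 118. No gain.
Roommate 4 (pledges 0, payoff 148): pledging 40 → total 150, payoff 108. No gain.
Roommate 5 (pledges 80, payoff 68): dropping to 0 → total 30, payoff 0. No gain.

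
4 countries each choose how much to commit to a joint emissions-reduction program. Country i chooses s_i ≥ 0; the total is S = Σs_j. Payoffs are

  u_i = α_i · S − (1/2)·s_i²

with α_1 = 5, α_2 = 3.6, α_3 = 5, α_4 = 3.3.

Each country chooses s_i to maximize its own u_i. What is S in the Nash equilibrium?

16.9

Country i's FOC: ∂u_i/∂s_i = α_i − s_i = 0, so s_i* = α_i.
NE contributions = (5, 3.6, 5, 3.3); S = 16.9.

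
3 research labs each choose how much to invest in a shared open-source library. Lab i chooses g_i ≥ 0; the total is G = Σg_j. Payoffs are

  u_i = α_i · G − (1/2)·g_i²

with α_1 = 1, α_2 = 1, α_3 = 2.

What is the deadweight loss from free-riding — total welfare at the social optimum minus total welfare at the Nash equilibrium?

Lab i's FOC: ∂u_i/∂g_i = α_i − g_i = 0, so g_i* = α_i.
NE contributions = (1, 1, 2); G = 4.
W^NE = (Σα)·G − ½Σα_i² = 4² − ½·6 = 13.
Planner sets g_i = Σα_j = 4 for every i, so G^SO = 3·4 = 12.
W^SO = (Σα)·G^SO − ½·3·(Σα)² = (3/2)·4² = 24.
Deadweight loss = W^SO − W^NE = 11.

11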